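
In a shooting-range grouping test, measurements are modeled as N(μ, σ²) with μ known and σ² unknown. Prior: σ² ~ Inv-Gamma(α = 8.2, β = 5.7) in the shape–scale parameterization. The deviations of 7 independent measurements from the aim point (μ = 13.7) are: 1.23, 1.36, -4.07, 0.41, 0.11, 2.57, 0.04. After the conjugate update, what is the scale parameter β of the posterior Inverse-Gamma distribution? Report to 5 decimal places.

19.05705

With known mean μ and an Inverse-Gamma(α, β) prior on σ², the Normal likelihood is conjugate: posterior is Inv-Gamma(α + n/2, β + Σ(xᵢ−μ)²/2).
Σ(xᵢ−μ)² = (1.23)² + (1.36)² + (-4.07)² + (0.41)² + (0.11)² + (2.57)² + (0.04)² = 26.7141.
Posterior: Inv-Gamma(8.2 + 7/2, 5.7 + 26.7141/2) = Inv-Gamma(11.70, 19.05705).
Posterior β = 19.05705.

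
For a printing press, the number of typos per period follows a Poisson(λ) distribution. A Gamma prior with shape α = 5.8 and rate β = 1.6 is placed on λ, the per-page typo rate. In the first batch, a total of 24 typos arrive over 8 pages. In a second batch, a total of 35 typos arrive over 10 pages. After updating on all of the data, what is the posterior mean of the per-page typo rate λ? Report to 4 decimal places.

With a Gamma(shape α, rate β) prior, the Poisson likelihood is conjugate: the posterior is Gamma(α + ΣXᵢ, β + n).
After batch 1: Gamma(α+S, β+n) = Gamma(5.8+24, 1.6+8) = Gamma(29.8, 9.6).
After batch 2: Gamma(α+S, β+n) = Gamma(29.8+35, 9.6+10) = Gamma(64.8, 19.6).
Posterior mean = α/β = 64.8/19.6 = 3.3061.

3.3061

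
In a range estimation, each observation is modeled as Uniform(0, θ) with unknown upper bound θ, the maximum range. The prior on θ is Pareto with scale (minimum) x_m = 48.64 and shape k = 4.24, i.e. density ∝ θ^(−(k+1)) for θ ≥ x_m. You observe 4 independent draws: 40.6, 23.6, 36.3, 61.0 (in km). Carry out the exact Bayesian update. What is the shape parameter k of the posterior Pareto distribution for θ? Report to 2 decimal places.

A Pareto(scale x_m, shape k) prior on the upper bound θ of Uniform(0, θ) is conjugate: posterior is Pareto(max(x_m, max xᵢ), k + n).
Sample maximum = 61.0; prior scale x_m = 48.64 → posterior scale = max = 61.00.
Posterior shape = 4.24 + 4 = 8.24.
Posterior shape k = 8.24.

8.24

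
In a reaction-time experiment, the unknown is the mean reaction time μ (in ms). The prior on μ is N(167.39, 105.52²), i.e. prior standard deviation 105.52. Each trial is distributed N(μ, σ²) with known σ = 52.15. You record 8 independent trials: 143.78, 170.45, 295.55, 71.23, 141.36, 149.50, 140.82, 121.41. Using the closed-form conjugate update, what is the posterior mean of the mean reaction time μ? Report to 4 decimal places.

154.6514

For Normal data with known variance σ², a Normal(μ₀, σ₀²) prior on μ is conjugate. Posterior precision = 1/σ₀² + n/σ²; posterior mean is the precision-weighted average of μ₀ and x̄.
Σxᵢ = 143.78 + 170.45 + 295.55 + 71.23 + 141.36 + 149.50 + 140.82 + 121.41 = 1234.1, so n·x̄ = 1234.1.
σ₀² = 105.52² = 11134.4704, σ² = 52.15² = 2719.6225; σ² + n·σ₀² = 2719.6225 + 8·11134.4704 = 91795.3857.
Posterior mean = (μ₀/σ₀² + n·x̄/σ²)/(1/σ₀² + n/σ²) = (σ²·μ₀ + σ₀²·n·x̄)/(σ² + n·σ₀²) = (2719.6225·167.39 + 11134.4704·1234.1)/91795.3857 = 14196287.530915/91795.3857 = 154.6514.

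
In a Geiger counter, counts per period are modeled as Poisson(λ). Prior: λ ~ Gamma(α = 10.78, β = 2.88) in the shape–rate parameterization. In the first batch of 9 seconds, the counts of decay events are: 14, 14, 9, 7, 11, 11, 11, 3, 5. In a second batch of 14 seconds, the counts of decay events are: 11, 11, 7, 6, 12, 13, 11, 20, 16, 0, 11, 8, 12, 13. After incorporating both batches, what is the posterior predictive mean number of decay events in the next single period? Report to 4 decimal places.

9.5355

With a Gamma(shape α, rate β) prior, the Poisson likelihood is conjugate: the posterior is Gamma(α + ΣXᵢ, β + n).
Batch 1: sum of counts S = 85 over n = 9 seconds.
After batch 1: Gamma(α+S, β+n) = Gamma(10.78+85, 2.88+9) = Gamma(95.78, 11.88).
Batch 2: sum of counts S = 151 over n = 14 seconds.
After batch 2: Gamma(α+S, β+n) = Gamma(95.78+151, 11.88+14) = Gamma(246.78, 25.88).
The predictive distribution for one future period is NegBinom with mean α/β = 9.5355.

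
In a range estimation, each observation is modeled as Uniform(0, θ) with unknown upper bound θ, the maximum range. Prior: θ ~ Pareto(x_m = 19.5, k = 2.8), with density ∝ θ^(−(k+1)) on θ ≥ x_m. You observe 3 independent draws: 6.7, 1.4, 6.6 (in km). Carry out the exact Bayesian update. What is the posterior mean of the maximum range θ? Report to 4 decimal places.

23.5625

A Pareto(scale x_m, shape k) prior on the upper bound θ of Uniform(0, θ) is conjugate: posterior is Pareto(max(x_m, max xᵢ), k + n).
Sample maximum = 6.7; prior scale x_m = 19.5 → posterior scale = max = 19.5.
Posterior shape = 2.8 + 3 = 5.8.
E[θ|data] = k·x_m/(k−1) = 5.8·19.5/4.8 = 23.5625.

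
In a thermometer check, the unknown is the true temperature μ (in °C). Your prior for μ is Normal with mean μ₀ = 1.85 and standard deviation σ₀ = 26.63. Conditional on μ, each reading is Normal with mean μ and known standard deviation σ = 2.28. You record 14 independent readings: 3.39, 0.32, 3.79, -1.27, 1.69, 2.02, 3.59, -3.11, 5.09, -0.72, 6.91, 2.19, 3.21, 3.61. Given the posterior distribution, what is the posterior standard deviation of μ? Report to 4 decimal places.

0.6092

For Normal data with known variance σ², a Normal(μ₀, σ₀²) prior on μ is conjugate. Posterior precision = 1/σ₀² + n/σ²; posterior mean is the precision-weighted average of μ₀ and x̄.
σ₀² = 26.63² = 709.1569, σ² = 2.28² = 5.1984; σ² + n·σ₀² = 5.1984 + 14·709.1569 = 9933.395.
Posterior precision = 1/σ₀² + n/σ² = 1/709.1569 + 14/5.1984 = (σ² + n·σ₀²)/(σ₀²σ²) = 9933.395/(709.1569·5.1984); posterior variance σₙ² = σ₀²σ²/(σ² + n·σ₀²) = 709.1569·5.1984/9933.395 = 0.371120.
Posterior SD = √σₙ² = √(709.1569·5.1984/9933.395) = 0.6092.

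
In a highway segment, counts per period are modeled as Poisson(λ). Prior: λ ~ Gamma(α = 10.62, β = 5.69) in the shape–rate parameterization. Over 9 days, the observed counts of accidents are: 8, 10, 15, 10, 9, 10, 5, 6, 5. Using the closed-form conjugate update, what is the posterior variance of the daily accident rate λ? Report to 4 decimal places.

0.4107

With a Gamma(shape α, rate β) prior, the Poisson likelihood is conjugate: the posterior is Gamma(α + ΣXᵢ, β + n).
Sum of counts S = 78 over n = 9 days.
Posterior: Gamma(α+S, β+n) = Gamma(10.62+78, 5.69+9) = Gamma(88.62, 14.69).
Var = α/β² = 88.62/14.69² = 0.4107.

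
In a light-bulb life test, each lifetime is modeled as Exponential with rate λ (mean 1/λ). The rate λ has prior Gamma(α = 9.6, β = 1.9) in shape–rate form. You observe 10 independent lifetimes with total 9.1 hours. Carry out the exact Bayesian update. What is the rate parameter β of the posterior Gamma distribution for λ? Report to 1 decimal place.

With a Gamma(shape α, rate β) prior on the exponential rate λ, the posterior after n observations with total T = Σxᵢ is Gamma(α+n, β+T).
Posterior: Gamma(9.6+10, 1.9+9.1) = Gamma(19.6, 11.0).
Posterior β = 11.0.

11.0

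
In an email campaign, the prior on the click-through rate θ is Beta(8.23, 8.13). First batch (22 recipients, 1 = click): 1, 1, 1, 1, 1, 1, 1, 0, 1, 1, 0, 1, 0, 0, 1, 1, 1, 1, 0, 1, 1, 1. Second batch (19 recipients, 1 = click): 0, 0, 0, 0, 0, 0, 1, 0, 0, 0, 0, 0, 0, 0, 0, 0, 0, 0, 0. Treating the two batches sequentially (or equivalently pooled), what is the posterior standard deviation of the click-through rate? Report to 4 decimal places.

0.0652

The Beta prior is conjugate to a Binomial/Bernoulli likelihood; the update adds successes to α and failures to β.
After batch 1: Beta(8.23+17, 8.13+5) = Beta(25.23, 13.13).
After batch 2: Beta(25.23+1, 13.13+18) = Beta(26.23, 31.13).
Var = αβ/((α+β)²(α+β+1)) = 26.23·31.13/(57.36²·58.36) = 0.00425250; SD = √0.00425250 = 0.0652.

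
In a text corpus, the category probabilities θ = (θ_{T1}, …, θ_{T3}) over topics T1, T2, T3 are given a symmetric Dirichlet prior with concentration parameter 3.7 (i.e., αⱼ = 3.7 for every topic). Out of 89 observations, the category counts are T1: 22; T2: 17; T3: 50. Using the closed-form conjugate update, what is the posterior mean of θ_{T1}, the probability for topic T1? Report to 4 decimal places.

The Dirichlet prior is conjugate to the Multinomial likelihood: each posterior αⱼ = prior αⱼ + observed count nⱼ.
Posterior concentration: (25.7, 20.7, 53.7), total = 100.1.
E[θ_{T1}|data] = α_{T1}/Σα = 25.7/100.1 = 0.2567.

0.2567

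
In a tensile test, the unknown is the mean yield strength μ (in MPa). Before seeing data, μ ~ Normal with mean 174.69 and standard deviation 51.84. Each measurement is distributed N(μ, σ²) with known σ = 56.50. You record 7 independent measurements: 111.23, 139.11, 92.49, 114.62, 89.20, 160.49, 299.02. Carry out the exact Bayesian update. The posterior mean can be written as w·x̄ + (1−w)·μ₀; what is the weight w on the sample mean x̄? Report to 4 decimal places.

0.8549

For Normal data with known variance σ², a Normal(μ₀, σ₀²) prior on μ is conjugate. Posterior precision = 1/σ₀² + n/σ²; posterior mean is the precision-weighted average of μ₀ and x̄.
σ₀² = 51.84² = 2687.3856, σ² = 56.50² = 3192.25. Prior precision 1/σ₀² = 1/2687.3856; data precision n/σ² = 7/3192.25.
w = (n/σ²)/(1/σ₀² + n/σ²) = n·σ₀²/(σ² + n·σ₀²) = 7·2687.3856/(3192.25 + 7·2687.3856) = 18811.6992/22003.9492 = 0.8549.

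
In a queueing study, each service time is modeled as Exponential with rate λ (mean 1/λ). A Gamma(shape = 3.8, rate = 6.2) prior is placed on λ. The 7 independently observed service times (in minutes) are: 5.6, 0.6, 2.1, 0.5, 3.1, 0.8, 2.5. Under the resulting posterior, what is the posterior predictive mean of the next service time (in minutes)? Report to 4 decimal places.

2.1837

With a Gamma(shape α, rate β) prior on the exponential rate λ, the posterior after n observations with total T = Σxᵢ is Gamma(α+n, β+T).
Sum of observations T = 15.2 minutes; n = 7.
Posterior: Gamma(3.8+7, 6.2+15.2) = Gamma(10.8, 21.4).
The predictive distribution for the next observation is Lomax; its mean is β/(α−1) = 21.4/9.8 = 2.1837.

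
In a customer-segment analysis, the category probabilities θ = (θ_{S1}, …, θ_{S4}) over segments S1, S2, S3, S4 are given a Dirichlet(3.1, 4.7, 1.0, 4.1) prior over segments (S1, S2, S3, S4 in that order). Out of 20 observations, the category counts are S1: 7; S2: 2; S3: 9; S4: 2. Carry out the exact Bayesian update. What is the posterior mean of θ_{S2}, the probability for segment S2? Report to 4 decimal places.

0.2036

The Dirichlet prior is conjugate to the Multinomial likelihood: each posterior αⱼ = prior αⱼ + observed count nⱼ.
Posterior concentration: (10.1, 6.7, 10.0, 6.1), total = 32.9.
E[θ_{S2}|data] = α_{S2}/Σα = 6.7/32.9 = 0.2036.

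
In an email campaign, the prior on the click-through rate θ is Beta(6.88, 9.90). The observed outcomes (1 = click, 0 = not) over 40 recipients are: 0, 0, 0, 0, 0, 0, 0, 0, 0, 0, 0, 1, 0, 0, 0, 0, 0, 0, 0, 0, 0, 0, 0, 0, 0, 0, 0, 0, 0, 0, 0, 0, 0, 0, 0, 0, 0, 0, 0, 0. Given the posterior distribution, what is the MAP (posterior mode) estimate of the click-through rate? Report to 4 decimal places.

0.1256

The Beta prior is conjugate to a Binomial/Bernoulli likelihood; the update adds successes to α and failures to β.
Posterior: Beta(α+k, β+n−k) = Beta(6.88+1, 9.90+39) = Beta(7.88, 48.90).
Mode of Beta(a,b) for a,b>1 is (a−1)/(a+b−2) = 6.88/54.78 = 0.1256.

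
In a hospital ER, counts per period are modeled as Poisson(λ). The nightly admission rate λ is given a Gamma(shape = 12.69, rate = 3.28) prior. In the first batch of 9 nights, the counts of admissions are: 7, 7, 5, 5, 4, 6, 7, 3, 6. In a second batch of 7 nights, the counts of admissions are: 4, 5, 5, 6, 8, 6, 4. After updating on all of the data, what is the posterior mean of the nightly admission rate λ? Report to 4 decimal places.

With a Gamma(shape α, rate β) prior, the Poisson likelihood is conjugate: the posterior is Gamma(α + ΣXᵢ, β + n).
Batch 1: sum of counts S = 50 over n = 9 nights.
After batch 1: Gamma(α+S, β+n) = Gamma(12.69+50, 3.28+9) = Gamma(62.69, 12.28).
Batch 2: sum of counts S = 38 over n = 7 nights.
After batch 2: Gamma(α+S, β+n) = Gamma(62.69+38, 12.28+7) = Gamma(100.69, 19.28).
Posterior mean = α/β = 100.69/19.28 = 5.2225.

5.2225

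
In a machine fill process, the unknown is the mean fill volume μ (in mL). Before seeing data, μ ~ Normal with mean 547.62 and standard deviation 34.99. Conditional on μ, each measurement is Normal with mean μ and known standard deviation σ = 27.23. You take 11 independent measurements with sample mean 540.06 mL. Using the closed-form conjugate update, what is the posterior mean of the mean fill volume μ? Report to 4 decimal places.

For Normal data with known variance σ², a Normal(μ₀, σ₀²) prior on μ is conjugate. Posterior precision = 1/σ₀² + n/σ²; posterior mean is the precision-weighted average of μ₀ and x̄.
n·x̄ = 11·540.06 = 5940.66.
σ₀² = 34.99² = 1224.3001, σ² = 27.23² = 741.4729; σ² + n·σ₀² = 741.4729 + 11·1224.3001 = 14208.774.
Posterior mean = (μ₀/σ₀² + n·x̄/σ²)/(1/σ₀² + n/σ²) = (σ²·μ₀ + σ₀²·n·x̄)/(σ² + n·σ₀²) = (741.4729·547.62 + 1224.3001·5940.66)/14208.774 = 7679196.021564/14208.774 = 540.4545.

540.4545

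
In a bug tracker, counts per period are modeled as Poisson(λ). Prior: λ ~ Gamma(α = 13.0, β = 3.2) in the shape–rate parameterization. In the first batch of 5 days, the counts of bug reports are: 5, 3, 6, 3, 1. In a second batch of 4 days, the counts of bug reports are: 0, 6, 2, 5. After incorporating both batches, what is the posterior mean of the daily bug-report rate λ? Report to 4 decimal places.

3.6066

With a Gamma(shape α, rate β) prior, the Poisson likelihood is conjugate: the posterior is Gamma(α + ΣXᵢ, β + n).
Batch 1: sum of counts S = 18 over n = 5 days.
After batch 1: Gamma(α+S, β+n) = Gamma(13.0+18, 3.2+5) = Gamma(31.0, 8.2).
Batch 2: sum of counts S = 13 over n = 4 days.
After batch 2: Gamma(α+S, β+n) = Gamma(31.0+13, 8.2+4) = Gamma(44.0, 12.2).
Posterior mean = α/β = 44.0/12.2 = 3.6066.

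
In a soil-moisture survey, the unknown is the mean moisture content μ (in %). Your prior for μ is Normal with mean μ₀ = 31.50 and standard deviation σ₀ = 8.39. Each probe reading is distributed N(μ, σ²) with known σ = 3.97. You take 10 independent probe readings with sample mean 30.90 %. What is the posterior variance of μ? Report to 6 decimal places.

1.541574

For Normal data with known variance σ², a Normal(μ₀, σ₀²) prior on μ is conjugate. Posterior precision = 1/σ₀² + n/σ²; posterior mean is the precision-weighted average of μ₀ and x̄.
σ₀² = 8.39² = 70.3921, σ² = 3.97² = 15.7609; σ² + n·σ₀² = 15.7609 + 10·70.3921 = 719.6819.
Posterior precision = 1/σ₀² + n/σ² = 1/70.3921 + 10/15.7609 = (σ² + n·σ₀²)/(σ₀²σ²) = 719.6819/(70.3921·15.7609); posterior variance σₙ² = σ₀²σ²/(σ² + n·σ₀²) = 70.3921·15.7609/719.6819 = 1.541574.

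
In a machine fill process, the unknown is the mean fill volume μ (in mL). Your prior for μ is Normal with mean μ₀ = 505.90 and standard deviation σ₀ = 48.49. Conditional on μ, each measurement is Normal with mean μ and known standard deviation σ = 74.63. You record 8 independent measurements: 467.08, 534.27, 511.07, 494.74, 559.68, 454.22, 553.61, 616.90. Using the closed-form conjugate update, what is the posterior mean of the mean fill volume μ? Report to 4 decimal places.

519.8235

For Normal data with known variance σ², a Normal(μ₀, σ₀²) prior on μ is conjugate. Posterior precision = 1/σ₀² + n/σ²; posterior mean is the precision-weighted average of μ₀ and x̄.
Σxᵢ = 467.08 + 534.27 + 511.07 + 494.74 + 559.68 + 454.22 + 553.61 + 616.90 = 4191.57, so n·x̄ = 4191.57.
σ₀² = 48.49² = 2351.2801, σ² = 74.63² = 5569.6369; σ² + n·σ₀² = 5569.6369 + 8·2351.2801 = 24379.8777.
Posterior mean = (μ₀/σ₀² + n·x̄/σ²)/(1/σ₀² + n/σ²) = (σ²·μ₀ + σ₀²·n·x̄)/(σ² + n·σ₀²) = (5569.6369·505.90 + 2351.2801·4191.57)/24379.8777 = 12673234.436467/24379.8777 = 519.8235.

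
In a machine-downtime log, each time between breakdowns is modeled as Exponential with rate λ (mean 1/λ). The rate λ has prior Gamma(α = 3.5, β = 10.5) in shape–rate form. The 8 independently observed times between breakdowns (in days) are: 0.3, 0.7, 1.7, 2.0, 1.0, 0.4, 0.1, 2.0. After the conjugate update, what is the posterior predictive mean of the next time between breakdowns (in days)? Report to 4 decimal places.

With a Gamma(shape α, rate β) prior on the exponential rate λ, the posterior after n observations with total T = Σxᵢ is Gamma(α+n, β+T).
Sum of observations T = 8.2 days; n = 8.
Posterior: Gamma(3.5+8, 10.5+8.2) = Gamma(11.5, 18.7).
The predictive distribution for the next observation is Lomax; its mean is β/(α−1) = 18.7/10.5 = 1.7810.

1.7810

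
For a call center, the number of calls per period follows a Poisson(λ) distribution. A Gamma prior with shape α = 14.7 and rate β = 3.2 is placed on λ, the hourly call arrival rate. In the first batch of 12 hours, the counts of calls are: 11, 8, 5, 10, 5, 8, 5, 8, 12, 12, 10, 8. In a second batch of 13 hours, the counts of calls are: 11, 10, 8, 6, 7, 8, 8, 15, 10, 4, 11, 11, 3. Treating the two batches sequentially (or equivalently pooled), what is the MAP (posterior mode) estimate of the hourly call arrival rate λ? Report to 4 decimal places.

8.0745

With a Gamma(shape α, rate β) prior, the Poisson likelihood is conjugate: the posterior is Gamma(α + ΣXᵢ, β + n).
Batch 1: sum of counts S = 102 over n = 12 hours.
After batch 1: Gamma(α+S, β+n) = Gamma(14.7+102, 3.2+12) = Gamma(116.7, 15.2).
Batch 2: sum of counts S = 112 over n = 13 hours.
After batch 2: Gamma(α+S, β+n) = Gamma(116.7+112, 15.2+13) = Gamma(228.7, 28.2).
Mode of Gamma(α,β) for α≥1 is (α−1)/β = 227.7/28.2 = 8.0745.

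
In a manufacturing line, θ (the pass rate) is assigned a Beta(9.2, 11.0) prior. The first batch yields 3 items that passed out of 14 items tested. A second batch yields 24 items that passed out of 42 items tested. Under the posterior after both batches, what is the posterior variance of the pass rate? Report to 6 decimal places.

0.003230

The Beta prior is conjugate to a Binomial/Bernoulli likelihood; the update adds successes to α and failures to β.
After batch 1: Beta(9.2+3, 11.0+11) = Beta(12.2, 22.0).
After batch 2: Beta(12.2+24, 22.0+18) = Beta(36.2, 40.0).
Var = αβ/((α+β)²(α+β+1)) = 36.2·40.0/(76.2²·77.2) = 0.003230.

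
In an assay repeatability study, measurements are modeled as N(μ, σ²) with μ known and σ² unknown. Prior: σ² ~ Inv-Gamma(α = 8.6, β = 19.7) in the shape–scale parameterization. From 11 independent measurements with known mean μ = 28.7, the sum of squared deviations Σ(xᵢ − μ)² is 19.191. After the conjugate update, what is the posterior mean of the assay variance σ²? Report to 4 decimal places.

With known mean μ and an Inverse-Gamma(α, β) prior on σ², the Normal likelihood is conjugate: posterior is Inv-Gamma(α + n/2, β + Σ(xᵢ−μ)²/2).
Posterior: Inv-Gamma(8.6 + 11/2, 19.7 + 19.191/2) = Inv-Gamma(14.10, 29.2955).
E[σ²|data] = β/(α−1) = 29.2955/13.10 = 2.2363.

2.2363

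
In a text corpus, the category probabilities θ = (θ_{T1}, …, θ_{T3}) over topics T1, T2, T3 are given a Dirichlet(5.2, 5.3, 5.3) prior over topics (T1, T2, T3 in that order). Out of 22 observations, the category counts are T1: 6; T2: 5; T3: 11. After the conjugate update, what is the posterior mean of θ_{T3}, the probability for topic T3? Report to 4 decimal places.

The Dirichlet prior is conjugate to the Multinomial likelihood: each posterior αⱼ = prior αⱼ + observed count nⱼ.
Posterior concentration: (11.2, 10.3, 16.3), total = 37.8.
E[θ_{T3}|data] = α_{T3}/Σα = 16.3/37.8 = 0.4312.

0.4312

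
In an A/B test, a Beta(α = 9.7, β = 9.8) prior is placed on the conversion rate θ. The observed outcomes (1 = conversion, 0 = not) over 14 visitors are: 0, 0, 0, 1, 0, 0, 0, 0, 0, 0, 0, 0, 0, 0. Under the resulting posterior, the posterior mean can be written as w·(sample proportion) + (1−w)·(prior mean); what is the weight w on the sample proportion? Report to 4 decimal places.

The Beta prior is conjugate to a Binomial/Bernoulli likelihood; the update adds successes to α and failures to β.
Posterior mean = (α₀+k)/(α₀+β₀+n) = [n/(α₀+β₀+n)]·(k/n) + [(α₀+β₀)/(α₀+β₀+n)]·α₀/(α₀+β₀), so only n and the prior enter the weight.
The weight on the data is w = n/(α₀+β₀+n) = 14/(9.7+9.8+14) = 14/33.5 = 0.4179.

0.4179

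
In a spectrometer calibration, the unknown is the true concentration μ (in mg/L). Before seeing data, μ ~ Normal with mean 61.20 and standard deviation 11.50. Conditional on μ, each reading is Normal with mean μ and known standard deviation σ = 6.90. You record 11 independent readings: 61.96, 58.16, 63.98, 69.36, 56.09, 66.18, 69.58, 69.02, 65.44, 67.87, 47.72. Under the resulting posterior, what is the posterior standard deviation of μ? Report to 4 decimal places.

For Normal data with known variance σ², a Normal(μ₀, σ₀²) prior on μ is conjugate. Posterior precision = 1/σ₀² + n/σ²; posterior mean is the precision-weighted average of μ₀ and x̄.
σ₀² = 11.50² = 132.25, σ² = 6.90² = 47.61; σ² + n·σ₀² = 47.61 + 11·132.25 = 1502.36.
Posterior precision = 1/σ₀² + n/σ² = 1/132.25 + 11/47.61 = (σ² + n·σ₀²)/(σ₀²σ²) = 1502.36/(132.25·47.61); posterior variance σₙ² = σ₀²σ²/(σ² + n·σ₀²) = 132.25·47.61/1502.36 = 4.191021.
Posterior SD = √σₙ² = √(132.25·47.61/1502.36) = 2.0472.

2.0472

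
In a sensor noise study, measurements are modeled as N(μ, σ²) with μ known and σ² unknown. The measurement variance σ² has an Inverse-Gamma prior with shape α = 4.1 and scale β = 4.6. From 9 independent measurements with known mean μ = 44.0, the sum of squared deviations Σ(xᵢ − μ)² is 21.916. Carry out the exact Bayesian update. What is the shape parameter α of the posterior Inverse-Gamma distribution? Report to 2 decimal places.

8.60

With known mean μ and an Inverse-Gamma(α, β) prior on σ², the Normal likelihood is conjugate: posterior is Inv-Gamma(α + n/2, β + Σ(xᵢ−μ)²/2).
Posterior: Inv-Gamma(4.1 + 9/2, 4.6 + 21.916/2) = Inv-Gamma(8.60, 15.5580).
Posterior α = 8.60.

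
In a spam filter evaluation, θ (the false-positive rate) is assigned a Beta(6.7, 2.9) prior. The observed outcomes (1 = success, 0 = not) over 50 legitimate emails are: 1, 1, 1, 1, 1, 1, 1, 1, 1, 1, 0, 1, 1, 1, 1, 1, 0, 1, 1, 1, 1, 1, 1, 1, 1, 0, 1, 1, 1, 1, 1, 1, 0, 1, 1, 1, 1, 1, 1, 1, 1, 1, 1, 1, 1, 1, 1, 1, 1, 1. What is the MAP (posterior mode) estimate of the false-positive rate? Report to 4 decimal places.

The Beta prior is conjugate to a Binomial/Bernoulli likelihood; the update adds successes to α and failures to β.
Posterior: Beta(α+k, β+n−k) = Beta(6.7+46, 2.9+4) = Beta(52.7, 6.9).
Mode of Beta(a,b) for a,b>1 is (a−1)/(a+b−2) = 51.7/57.6 = 0.8976.

0.8976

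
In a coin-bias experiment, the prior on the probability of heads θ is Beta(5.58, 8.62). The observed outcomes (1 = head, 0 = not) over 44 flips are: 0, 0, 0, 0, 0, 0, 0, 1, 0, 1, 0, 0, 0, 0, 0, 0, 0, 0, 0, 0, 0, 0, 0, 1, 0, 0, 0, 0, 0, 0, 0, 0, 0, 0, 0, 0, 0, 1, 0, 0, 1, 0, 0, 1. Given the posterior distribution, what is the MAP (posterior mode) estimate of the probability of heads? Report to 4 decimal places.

0.1883

The Beta prior is conjugate to a Binomial/Bernoulli likelihood; the update adds successes to α and failures to β.
Posterior: Beta(α+k, β+n−k) = Beta(5.58+6, 8.62+38) = Beta(11.58, 46.62).
Mode of Beta(a,b) for a,b>1 is (a−1)/(a+b−2) = 10.58/56.20 = 0.1883.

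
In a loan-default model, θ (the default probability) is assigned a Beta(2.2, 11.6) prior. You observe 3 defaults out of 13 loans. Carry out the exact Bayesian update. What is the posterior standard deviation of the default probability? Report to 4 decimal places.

0.0750

The Beta prior is conjugate to a Binomial/Bernoulli likelihood; the update adds successes to α and failures to β.
Posterior: Beta(α+k, β+n−k) = Beta(2.2+3, 11.6+10) = Beta(5.2, 21.6).
Var = αβ/((α+β)²(α+β+1)) = 5.2·21.6/(26.8²·27.8) = 0.00562526; SD = √0.00562526 = 0.0750.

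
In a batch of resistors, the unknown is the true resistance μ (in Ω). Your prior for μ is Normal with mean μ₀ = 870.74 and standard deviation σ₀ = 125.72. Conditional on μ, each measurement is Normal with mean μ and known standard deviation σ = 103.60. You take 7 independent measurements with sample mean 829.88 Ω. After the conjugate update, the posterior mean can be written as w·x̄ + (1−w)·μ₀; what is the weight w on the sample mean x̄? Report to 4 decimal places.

For Normal data with known variance σ², a Normal(μ₀, σ₀²) prior on μ is conjugate. Posterior precision = 1/σ₀² + n/σ²; posterior mean is the precision-weighted average of μ₀ and x̄.
σ₀² = 125.72² = 15805.5184, σ² = 103.60² = 10732.96. Prior precision 1/σ₀² = 1/15805.5184; data precision n/σ² = 7/10732.96.
w = (n/σ²)/(1/σ₀² + n/σ²) = n·σ₀²/(σ² + n·σ₀²) = 7·15805.5184/(10732.96 + 7·15805.5184) = 110638.6288/121371.5888 = 0.9116.

0.9116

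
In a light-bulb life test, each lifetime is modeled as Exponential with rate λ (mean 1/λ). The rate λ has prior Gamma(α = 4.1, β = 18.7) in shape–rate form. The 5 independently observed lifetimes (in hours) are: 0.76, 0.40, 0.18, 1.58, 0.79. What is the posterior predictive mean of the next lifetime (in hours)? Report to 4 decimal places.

With a Gamma(shape α, rate β) prior on the exponential rate λ, the posterior after n observations with total T = Σxᵢ is Gamma(α+n, β+T).
Sum of observations T = 3.71 hours; n = 5.
Posterior: Gamma(4.1+5, 18.7+3.71) = Gamma(9.1, 22.41).
The predictive distribution for the next observation is Lomax; its mean is β/(α−1) = 22.41/8.1 = 2.7667.

2.7667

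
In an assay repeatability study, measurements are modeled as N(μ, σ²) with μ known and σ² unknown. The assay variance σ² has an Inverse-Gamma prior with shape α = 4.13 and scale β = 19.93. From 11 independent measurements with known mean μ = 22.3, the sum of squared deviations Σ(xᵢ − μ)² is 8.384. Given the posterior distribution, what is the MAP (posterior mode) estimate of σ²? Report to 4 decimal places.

With known mean μ and an Inverse-Gamma(α, β) prior on σ², the Normal likelihood is conjugate: posterior is Inv-Gamma(α + n/2, β + Σ(xᵢ−μ)²/2).
Posterior: Inv-Gamma(4.13 + 11/2, 19.93 + 8.384/2) = Inv-Gamma(9.63, 24.1220).
Mode = β/(α+1) = 24.1220/10.63 = 2.2692.

2.2692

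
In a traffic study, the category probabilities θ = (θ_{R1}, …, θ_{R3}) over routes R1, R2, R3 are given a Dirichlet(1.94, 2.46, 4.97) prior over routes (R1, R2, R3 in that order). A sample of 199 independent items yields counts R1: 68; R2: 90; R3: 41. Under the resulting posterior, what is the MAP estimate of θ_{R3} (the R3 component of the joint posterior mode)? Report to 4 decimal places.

The Dirichlet prior is conjugate to the Multinomial likelihood: each posterior αⱼ = prior αⱼ + observed count nⱼ.
Posterior concentration: (69.94, 92.46, 45.97), total = 208.37.
Joint mode component: (α_{R3}−1)/(Σα−K) = 44.97/205.37 = 0.2190.

0.2190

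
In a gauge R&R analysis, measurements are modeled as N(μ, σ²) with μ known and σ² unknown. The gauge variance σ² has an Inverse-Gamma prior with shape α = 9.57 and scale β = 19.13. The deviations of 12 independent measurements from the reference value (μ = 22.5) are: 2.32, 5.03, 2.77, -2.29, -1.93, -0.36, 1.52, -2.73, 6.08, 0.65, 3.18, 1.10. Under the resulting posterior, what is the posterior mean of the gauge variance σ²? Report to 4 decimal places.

With known mean μ and an Inverse-Gamma(α, β) prior on σ², the Normal likelihood is conjugate: posterior is Inv-Gamma(α + n/2, β + Σ(xᵢ−μ)²/2).
Σ(xᵢ−μ)² = (2.32)² + (5.03)² + (2.77)² + (-2.29)² + (-1.93)² + (-0.36)² + (1.52)² + (-2.73)² + (6.08)² + (0.65)² + (3.18)² + (1.10)² = 105.9294.
Posterior: Inv-Gamma(9.57 + 12/2, 19.13 + 105.9294/2) = Inv-Gamma(15.57, 72.09470).
E[σ²|data] = β/(α−1) = 72.09470/14.57 = 4.9482.

4.9482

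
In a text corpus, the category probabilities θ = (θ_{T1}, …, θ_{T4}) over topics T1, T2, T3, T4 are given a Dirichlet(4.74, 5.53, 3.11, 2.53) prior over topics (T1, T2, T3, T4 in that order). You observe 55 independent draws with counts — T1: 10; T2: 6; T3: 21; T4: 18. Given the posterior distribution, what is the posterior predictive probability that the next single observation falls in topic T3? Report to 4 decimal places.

0.3400

The Dirichlet prior is conjugate to the Multinomial likelihood: each posterior αⱼ = prior αⱼ + observed count nⱼ.
Posterior concentration: (14.74, 11.53, 24.11, 20.53), total = 70.91.
P(next = T3 | data) = α_{T3}/Σα = 0.3400.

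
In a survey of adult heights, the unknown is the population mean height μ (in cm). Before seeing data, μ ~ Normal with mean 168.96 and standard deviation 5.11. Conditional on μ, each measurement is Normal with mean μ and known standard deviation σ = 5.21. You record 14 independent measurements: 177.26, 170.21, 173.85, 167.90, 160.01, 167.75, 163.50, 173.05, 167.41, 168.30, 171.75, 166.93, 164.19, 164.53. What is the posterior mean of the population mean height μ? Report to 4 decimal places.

168.3749

For Normal data with known variance σ², a Normal(μ₀, σ₀²) prior on μ is conjugate. Posterior precision = 1/σ₀² + n/σ²; posterior mean is the precision-weighted average of μ₀ and x̄.
Σxᵢ = 177.26 + 170.21 + 173.85 + 167.90 + 160.01 + 167.75 + 163.50 + 173.05 + 167.41 + 168.30 + 171.75 + 166.93 + 164.19 + 164.53 = 2356.64, so n·x̄ = 2356.64.
σ₀² = 5.11² = 26.1121, σ² = 5.21² = 27.1441; σ² + n·σ₀² = 27.1441 + 14·26.1121 = 392.7135.
Posterior mean = (μ₀/σ₀² + n·x̄/σ²)/(1/σ₀² + n/σ²) = (σ²·μ₀ + σ₀²·n·x̄)/(σ² + n·σ₀²) = (27.1441·168.96 + 26.1121·2356.64)/392.7135 = 66123.08648/392.7135 = 168.3749.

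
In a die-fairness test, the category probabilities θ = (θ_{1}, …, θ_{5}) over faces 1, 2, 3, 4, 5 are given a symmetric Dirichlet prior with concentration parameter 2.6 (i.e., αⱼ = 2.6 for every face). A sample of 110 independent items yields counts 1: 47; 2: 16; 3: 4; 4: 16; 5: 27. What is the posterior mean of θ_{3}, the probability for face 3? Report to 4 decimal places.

0.0537

The Dirichlet prior is conjugate to the Multinomial likelihood: each posterior αⱼ = prior αⱼ + observed count nⱼ.
Posterior concentration: (49.6, 18.6, 6.6, 18.6, 29.6), total = 123.0.
E[θ_{3}|data] = α_{3}/Σα = 6.6/123.0 = 0.0537.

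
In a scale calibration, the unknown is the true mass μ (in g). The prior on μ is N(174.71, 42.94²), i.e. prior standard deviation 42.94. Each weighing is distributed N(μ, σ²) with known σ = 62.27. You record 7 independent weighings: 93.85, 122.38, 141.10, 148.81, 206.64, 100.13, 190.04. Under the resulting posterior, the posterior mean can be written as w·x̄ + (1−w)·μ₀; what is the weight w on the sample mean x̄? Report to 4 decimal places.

0.7690

For Normal data with known variance σ², a Normal(μ₀, σ₀²) prior on μ is conjugate. Posterior precision = 1/σ₀² + n/σ²; posterior mean is the precision-weighted average of μ₀ and x̄.
σ₀² = 42.94² = 1843.8436, σ² = 62.27² = 3877.5529. Prior precision 1/σ₀² = 1/1843.8436; data precision n/σ² = 7/3877.5529.
w = (n/σ²)/(1/σ₀² + n/σ²) = n·σ₀²/(σ² + n·σ₀²) = 7·1843.8436/(3877.5529 + 7·1843.8436) = 12906.9052/16784.4581 = 0.7690.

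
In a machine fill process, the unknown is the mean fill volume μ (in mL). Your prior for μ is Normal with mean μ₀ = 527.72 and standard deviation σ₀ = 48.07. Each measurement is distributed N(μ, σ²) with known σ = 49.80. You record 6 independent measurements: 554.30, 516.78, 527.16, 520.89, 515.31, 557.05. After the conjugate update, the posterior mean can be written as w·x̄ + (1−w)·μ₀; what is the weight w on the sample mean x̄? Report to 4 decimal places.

0.8483

For Normal data with known variance σ², a Normal(μ₀, σ₀²) prior on μ is conjugate. Posterior precision = 1/σ₀² + n/σ²; posterior mean is the precision-weighted average of μ₀ and x̄.
σ₀² = 48.07² = 2310.7249, σ² = 49.80² = 2480.04. Prior precision 1/σ₀² = 1/2310.7249; data precision n/σ² = 6/2480.04.
w = (n/σ²)/(1/σ₀² + n/σ²) = n·σ₀²/(σ² + n·σ₀²) = 6·2310.7249/(2480.04 + 6·2310.7249) = 13864.3494/16344.3894 = 0.8483.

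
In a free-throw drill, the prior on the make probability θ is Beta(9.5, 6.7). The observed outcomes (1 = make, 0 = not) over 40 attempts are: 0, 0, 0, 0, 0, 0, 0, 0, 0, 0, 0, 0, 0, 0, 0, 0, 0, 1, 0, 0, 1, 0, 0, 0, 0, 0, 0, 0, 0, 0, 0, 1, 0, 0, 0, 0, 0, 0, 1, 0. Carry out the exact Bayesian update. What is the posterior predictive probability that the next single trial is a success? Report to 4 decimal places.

0.2402

The Beta prior is conjugate to a Binomial/Bernoulli likelihood; the update adds successes to α and failures to β.
Posterior: Beta(α+k, β+n−k) = Beta(9.5+4, 6.7+36) = Beta(13.5, 42.7).
For a single future Bernoulli trial, P(success | data) = α/(α+β) = 0.2402.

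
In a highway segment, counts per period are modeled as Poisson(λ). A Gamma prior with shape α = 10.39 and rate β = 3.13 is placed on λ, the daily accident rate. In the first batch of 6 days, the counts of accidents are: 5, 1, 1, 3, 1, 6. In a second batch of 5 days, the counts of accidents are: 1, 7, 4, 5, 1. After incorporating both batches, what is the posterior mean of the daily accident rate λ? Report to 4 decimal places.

3.2123

With a Gamma(shape α, rate β) prior, the Poisson likelihood is conjugate: the posterior is Gamma(α + ΣXᵢ, β + n).
Batch 1: sum of counts S = 17 over n = 6 days.
After batch 1: Gamma(α+S, β+n) = Gamma(10.39+17, 3.13+6) = Gamma(27.39, 9.13).
Batch 2: sum of counts S = 18 over n = 5 days.
After batch 2: Gamma(α+S, β+n) = Gamma(27.39+18, 9.13+5) = Gamma(45.39, 14.13).
Posterior mean = α/β = 45.39/14.13 = 3.2123.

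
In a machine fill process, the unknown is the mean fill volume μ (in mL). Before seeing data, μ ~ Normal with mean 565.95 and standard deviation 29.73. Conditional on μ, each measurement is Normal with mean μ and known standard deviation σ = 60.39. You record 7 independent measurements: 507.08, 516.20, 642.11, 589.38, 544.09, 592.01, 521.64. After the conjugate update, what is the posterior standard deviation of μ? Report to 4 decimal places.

For Normal data with known variance σ², a Normal(μ₀, σ₀²) prior on μ is conjugate. Posterior precision = 1/σ₀² + n/σ²; posterior mean is the precision-weighted average of μ₀ and x̄.
σ₀² = 29.73² = 883.8729, σ² = 60.39² = 3646.9521; σ² + n·σ₀² = 3646.9521 + 7·883.8729 = 9834.0624.
Posterior precision = 1/σ₀² + n/σ² = 1/883.8729 + 7/3646.9521 = (σ² + n·σ₀²)/(σ₀²σ²) = 9834.0624/(883.8729·3646.9521); posterior variance σₙ² = σ₀²σ²/(σ² + n·σ₀²) = 883.8729·3646.9521/9834.0624 = 327.783371.
Posterior SD = √σₙ² = √(883.8729·3646.9521/9834.0624) = 18.1048.

18.1048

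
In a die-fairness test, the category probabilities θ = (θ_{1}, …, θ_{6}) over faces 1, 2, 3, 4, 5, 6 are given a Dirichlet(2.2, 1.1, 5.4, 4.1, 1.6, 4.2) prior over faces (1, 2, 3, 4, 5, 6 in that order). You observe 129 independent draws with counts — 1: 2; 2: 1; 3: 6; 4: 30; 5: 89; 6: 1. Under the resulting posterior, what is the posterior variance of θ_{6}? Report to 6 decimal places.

0.000229

The Dirichlet prior is conjugate to the Multinomial likelihood: each posterior αⱼ = prior αⱼ + observed count nⱼ.
Posterior concentration: (4.2, 2.1, 11.4, 34.1, 90.6, 5.2), total = 147.6.
Var[θ_j] = α_j(Σα−α_j)/((Σα)²(Σα+1)) = 5.2·142.4/(147.6²·148.6) = 0.000229.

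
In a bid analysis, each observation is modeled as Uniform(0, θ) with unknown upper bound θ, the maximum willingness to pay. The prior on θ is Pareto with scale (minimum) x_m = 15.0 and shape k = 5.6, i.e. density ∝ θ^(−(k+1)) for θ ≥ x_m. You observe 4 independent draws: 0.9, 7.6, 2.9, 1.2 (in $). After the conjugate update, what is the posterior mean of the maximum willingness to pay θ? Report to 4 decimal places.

16.7442

A Pareto(scale x_m, shape k) prior on the upper bound θ of Uniform(0, θ) is conjugate: posterior is Pareto(max(x_m, max xᵢ), k + n).
Sample maximum = 7.6; prior scale x_m = 15.0 → posterior scale = max = 15.0.
Posterior shape = 5.6 + 4 = 9.6.
E[θ|data] = k·x_m/(k−1) = 9.6·15.0/8.6 = 16.7442.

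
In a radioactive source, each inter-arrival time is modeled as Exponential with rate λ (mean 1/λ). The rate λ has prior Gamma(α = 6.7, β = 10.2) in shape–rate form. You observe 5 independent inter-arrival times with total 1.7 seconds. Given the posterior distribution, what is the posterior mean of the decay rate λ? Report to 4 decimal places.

0.9832

With a Gamma(shape α, rate β) prior on the exponential rate λ, the posterior after n observations with total T = Σxᵢ is Gamma(α+n, β+T).
Posterior: Gamma(6.7+5, 10.2+1.7) = Gamma(11.7, 11.9).
Posterior mean of λ = α/β = 11.7/11.9 = 0.9832.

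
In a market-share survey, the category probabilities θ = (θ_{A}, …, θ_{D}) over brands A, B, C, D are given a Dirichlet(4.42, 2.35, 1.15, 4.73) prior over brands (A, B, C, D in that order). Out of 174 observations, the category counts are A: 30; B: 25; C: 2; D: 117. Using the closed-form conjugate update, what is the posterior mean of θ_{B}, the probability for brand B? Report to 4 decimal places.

0.1465

The Dirichlet prior is conjugate to the Multinomial likelihood: each posterior αⱼ = prior αⱼ + observed count nⱼ.
Posterior concentration: (34.42, 27.35, 3.15, 121.73), total = 186.65.
E[θ_{B}|data] = α_{B}/Σα = 27.35/186.65 = 0.1465.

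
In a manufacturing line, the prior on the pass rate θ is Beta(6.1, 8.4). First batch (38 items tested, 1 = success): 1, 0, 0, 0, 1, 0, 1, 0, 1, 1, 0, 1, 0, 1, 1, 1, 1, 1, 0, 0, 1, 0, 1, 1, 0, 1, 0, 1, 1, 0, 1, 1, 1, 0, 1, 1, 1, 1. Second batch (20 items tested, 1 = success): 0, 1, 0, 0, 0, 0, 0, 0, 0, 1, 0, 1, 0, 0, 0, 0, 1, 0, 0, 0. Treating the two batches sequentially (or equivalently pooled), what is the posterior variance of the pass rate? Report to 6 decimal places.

The Beta prior is conjugate to a Binomial/Bernoulli likelihood; the update adds successes to α and failures to β.
After batch 1: Beta(6.1+24, 8.4+14) = Beta(30.1, 22.4).
After batch 2: Beta(30.1+4, 22.4+16) = Beta(34.1, 38.4).
Var = αβ/((α+β)²(α+β+1)) = 34.1·38.4/(72.5²·73.5) = 0.003389.

0.003389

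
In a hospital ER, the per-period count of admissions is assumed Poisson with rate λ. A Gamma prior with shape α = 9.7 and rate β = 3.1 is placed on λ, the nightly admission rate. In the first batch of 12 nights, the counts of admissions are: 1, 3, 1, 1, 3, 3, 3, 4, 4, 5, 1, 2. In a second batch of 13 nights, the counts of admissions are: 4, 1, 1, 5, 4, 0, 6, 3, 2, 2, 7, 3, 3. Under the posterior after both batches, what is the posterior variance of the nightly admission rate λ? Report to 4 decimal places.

With a Gamma(shape α, rate β) prior, the Poisson likelihood is conjugate: the posterior is Gamma(α + ΣXᵢ, β + n).
Batch 1: sum of counts S = 31 over n = 12 nights.
After batch 1: Gamma(α+S, β+n) = Gamma(9.7+31, 3.1+12) = Gamma(40.7, 15.1).
Batch 2: sum of counts S = 41 over n = 13 nights.
After batch 2: Gamma(α+S, β+n) = Gamma(40.7+41, 15.1+13) = Gamma(81.7, 28.1).
Var = α/β² = 81.7/28.1² = 0.1035.

0.1035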